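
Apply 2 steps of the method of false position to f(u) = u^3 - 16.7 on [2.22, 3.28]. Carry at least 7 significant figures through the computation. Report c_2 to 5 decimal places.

f(2.220000) = -5.758952, f(3.280000) = 18.587552
step 1: c = 2.470734, f(c) = -1.617344 < 0 → new bracket [2.470734, 3.280000]
step 2: c = 2.535513, f(c) = -0.399625 < 0 → new bracket [2.535513, 3.280000]

2.53551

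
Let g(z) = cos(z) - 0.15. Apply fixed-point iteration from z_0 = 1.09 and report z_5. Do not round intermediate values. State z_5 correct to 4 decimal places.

z_1 = g(1.090000) = 0.312485
z_2 = g(0.312485) = 0.801572
z_3 = g(0.801572) = 0.545578
z_4 = g(0.545578) = 0.704828
z_5 = g(0.704828) = 0.611723

0.6117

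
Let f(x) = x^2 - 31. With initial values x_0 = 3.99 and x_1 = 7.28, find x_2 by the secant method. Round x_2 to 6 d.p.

f(x_0) = -15.079900, f(x_1) = 21.998400
x_2 = 7.280000 - (21.998400)·(7.280000 - 3.990000)/(21.998400 - (-15.079900)) = 5.328057; f(x_2) = -2.611811

5.328057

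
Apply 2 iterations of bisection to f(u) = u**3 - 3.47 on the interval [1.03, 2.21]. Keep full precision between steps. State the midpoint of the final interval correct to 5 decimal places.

1.47250

f(1.030000) = -2.377273, f(2.210000) = 7.323861 (opposite signs)
step 1: m = 1.620000, f(m) = 0.781528 > 0 → root in [1.030000, 1.620000]
step 2: m = 1.325000, f(m) = -1.143797 < 0 → root in [1.325000, 1.620000]
Midpoint of [1.325000, 1.620000] = 1.472500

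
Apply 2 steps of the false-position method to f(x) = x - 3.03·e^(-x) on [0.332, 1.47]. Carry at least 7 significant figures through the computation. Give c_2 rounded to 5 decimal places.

1.07013

False-position update: c = (a·f(b) − b·f(a))/(f(b) − f(a)); replace the endpoint whose sign matches f(c).
f(0.332000) = -1.841987, f(1.470000) = 0.773326
step 1: c = 1.133503, f(c) = 0.158135 > 0 → new bracket [0.332000, 1.133503]
step 2: c = 1.070134, f(c) = 0.030958 > 0 → new bracket [0.332000, 1.070134]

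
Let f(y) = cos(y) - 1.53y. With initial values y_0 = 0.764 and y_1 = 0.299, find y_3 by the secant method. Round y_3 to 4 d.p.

Secant update: y_(k+1) = y_k − f(y_k)·(y_k − y_(k-1))/(f(y_k) − f(y_(k-1))).
f(y_0) = -0.446845, f(y_1) = 0.498162
y_2 = 0.299000 - (0.498162)·(0.299000 - 0.764000)/(0.498162 - (-0.446845)) = 0.544125; f(y_2) = 0.023069
y_3 = 0.544125 - (0.023069)·(0.544125 - 0.299000)/(0.023069 - (0.498162)) = 0.556028; f(y_3) = -0.001364

0.5560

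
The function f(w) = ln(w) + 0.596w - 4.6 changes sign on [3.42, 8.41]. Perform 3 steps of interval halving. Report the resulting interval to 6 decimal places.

f(3.420000) = -1.332039, f(8.410000) = 2.541781 (opposite signs)
step 1: m = 5.915000, f(m) = 0.702831 > 0 → root in [3.420000, 5.915000]
step 2: m = 4.667500, f(m) = -0.277546 < 0 → root in [4.667500, 5.915000]
step 3: m = 5.291250, f(m) = 0.219640 > 0 → root in [4.667500, 5.291250]

[4.667500, 5.291250]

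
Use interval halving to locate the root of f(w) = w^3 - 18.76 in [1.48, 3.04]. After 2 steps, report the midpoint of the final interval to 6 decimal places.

2.845000

f(1.480000) = -15.518208, f(3.040000) = 9.334464 (opposite signs)
step 1: m = 2.260000, f(m) = -7.216824 < 0 → root in [2.260000, 3.040000]
step 2: m = 2.650000, f(m) = -0.150375 < 0 → root in [2.650000, 3.040000]
Midpoint of [2.650000, 3.040000] = 2.845000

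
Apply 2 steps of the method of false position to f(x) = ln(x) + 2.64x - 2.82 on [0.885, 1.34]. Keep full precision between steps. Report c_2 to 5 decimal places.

1.04991

f(0.885000) = -0.605768, f(1.340000) = 1.010270
step 1: c = 1.055556, f(c) = 0.020734 > 0 → new bracket [0.885000, 1.055556]
step 2: c = 1.049911, f(c) = 0.000471 > 0 → new bracket [0.885000, 1.049911]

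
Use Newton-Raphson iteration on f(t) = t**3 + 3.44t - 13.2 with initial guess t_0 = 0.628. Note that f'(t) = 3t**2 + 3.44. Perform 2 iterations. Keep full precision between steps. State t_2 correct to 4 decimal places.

2.1901

Newton update: t ← t − f(t)/f'(t).
t_0 = 0.628000: f = -10.792007, f' = 4.623152 → t_1 = 0.628000 - (-10.792007)/(4.623152) = 2.962340
t_1 = 2.962340: f = 22.986329, f' = 29.766368 → t_2 = 2.962340 - (22.986329)/(29.766368) = 2.190115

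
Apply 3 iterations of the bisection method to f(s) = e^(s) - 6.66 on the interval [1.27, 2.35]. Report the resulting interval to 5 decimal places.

f(1.270000) = -3.099147, f(2.350000) = 3.825570 (opposite signs)
step 1: m = 1.810000, f(m) = -0.549553 < 0 → root in [1.810000, 2.350000]
step 2: m = 2.080000, f(m) = 1.344469 > 0 → root in [1.810000, 2.080000]
step 3: m = 1.945000, f(m) = 0.333632 > 0 → root in [1.810000, 1.945000]

[1.81000, 1.94500]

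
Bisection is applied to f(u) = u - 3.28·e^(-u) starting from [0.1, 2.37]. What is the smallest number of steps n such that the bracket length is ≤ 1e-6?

22

Initial width b − a = 2.37 − 0.1 = 2.270000.
After n steps the width is (b−a)/2^n; need (b−a)/2^n ≤ 1e-6.
So n ≥ log₂(2.270000/1e-6) = log₂(2270000.0000) ≈ 21.1143.
Hence n = 22.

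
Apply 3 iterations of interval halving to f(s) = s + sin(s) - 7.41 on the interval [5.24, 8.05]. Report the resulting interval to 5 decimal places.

[6.64500, 6.99625]

f(5.240000) = -3.034012, f(8.050000) = 1.620850 (opposite signs)
step 1: m = 6.645000, f(m) = -0.411028 < 0 → root in [6.645000, 8.050000]
step 2: m = 7.347500, f(m) = 0.811957 > 0 → root in [6.645000, 7.347500]
step 3: m = 6.996250, f(m) = 0.240405 > 0 → root in [6.645000, 6.996250]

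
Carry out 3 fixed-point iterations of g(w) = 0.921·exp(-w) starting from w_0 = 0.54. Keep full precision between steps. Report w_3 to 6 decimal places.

0.537528

w_1 = g(0.540000) = 0.536711
w_2 = g(0.536711) = 0.538479
w_3 = g(0.538479) = 0.537528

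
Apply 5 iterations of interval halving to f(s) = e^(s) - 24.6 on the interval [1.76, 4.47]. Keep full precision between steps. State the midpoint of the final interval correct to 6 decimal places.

3.242031

f(1.760000) = -18.787563, f(4.470000) = 62.756723 (opposite signs)
step 1: m = 3.115000, f(m) = -2.066570 < 0 → root in [3.115000, 4.470000]
step 2: m = 3.792500, f(m) = 19.767180 > 0 → root in [3.115000, 3.792500]
step 3: m = 3.453750, f(m) = 7.018741 > 0 → root in [3.115000, 3.453750]
step 4: m = 3.284375, f(m) = 2.092296 > 0 → root in [3.115000, 3.284375]
step 5: m = 3.199687, f(m) = -0.075135 < 0 → root in [3.199687, 3.284375]
Midpoint of [3.199687, 3.284375] = 3.242031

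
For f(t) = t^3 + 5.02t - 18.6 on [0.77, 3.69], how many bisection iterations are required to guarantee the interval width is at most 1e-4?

15

Initial width b − a = 3.69 − 0.77 = 2.920000.
After n steps the width is (b−a)/2^n; need (b−a)/2^n ≤ 1e-4.
So n ≥ log₂(2.920000/1e-4) = log₂(29200.0000) ≈ 14.8337.
Hence n = 15.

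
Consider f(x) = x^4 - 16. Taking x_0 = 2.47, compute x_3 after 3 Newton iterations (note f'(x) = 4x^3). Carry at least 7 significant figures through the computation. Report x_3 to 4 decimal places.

2.0001

x_0 = 2.470000: f = 21.220981, f' = 60.276892 → x_1 = 2.470000 - (21.220981)/(60.276892) = 2.117942
x_1 = 2.117942: f = 4.121298, f' = 38.001609 → x_2 = 2.117942 - (4.121298)/(38.001609) = 2.009491
x_2 = 2.009491: f = 0.305883, f' = 32.457737 → x_3 = 2.009491 - (0.305883)/(32.457737) = 2.000067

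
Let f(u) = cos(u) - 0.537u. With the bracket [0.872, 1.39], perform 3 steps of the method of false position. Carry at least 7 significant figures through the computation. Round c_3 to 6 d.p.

False-position update: c = (a·f(b) − b·f(a))/(f(b) − f(a)); replace the endpoint whose sign matches f(c).
f(0.872000) = 0.175033, f(1.390000) = -0.566617
step 1: c = 0.994250, f(c) = 0.011219 > 0 → new bracket [0.994250, 1.390000]
step 2: c = 1.001934, f(c) = 0.000635 > 0 → new bracket [1.001934, 1.390000]
step 3: c = 1.002369, f(c) = 0.000036 > 0 → new bracket [1.002369, 1.390000]

1.002369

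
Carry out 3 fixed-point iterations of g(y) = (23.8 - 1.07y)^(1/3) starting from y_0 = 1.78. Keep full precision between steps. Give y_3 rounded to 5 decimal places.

y_1 = g(1.780000) = 2.797591
y_2 = g(2.797591) = 2.750428
y_3 = g(2.750428) = 2.752649

2.75265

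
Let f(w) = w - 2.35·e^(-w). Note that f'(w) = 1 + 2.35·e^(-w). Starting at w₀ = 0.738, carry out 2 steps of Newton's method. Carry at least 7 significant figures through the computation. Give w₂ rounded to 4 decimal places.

0.9285

w_0 = 0.738000: f = -0.385462, f' = 2.123462 → w_1 = 0.738000 - (-0.385462)/(2.123462) = 0.919525
w_1 = 0.919525: f = -0.017439, f' = 1.936964 → w_2 = 0.919525 - (-0.017439)/(1.936964) = 0.928529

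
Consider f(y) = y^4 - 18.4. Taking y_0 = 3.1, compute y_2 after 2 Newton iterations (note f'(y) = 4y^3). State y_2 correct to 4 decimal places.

Newton update: y ← y − f(y)/f'(y).
y_0 = 3.100000: f = 73.952100, f' = 119.164000 → y_1 = 3.100000 - (73.952100)/(119.164000) = 2.479409
y_1 = 2.479409: f = 19.391378, f' = 60.968363 → y_2 = 2.479409 - (19.391378)/(60.968363) = 2.161353

2.1614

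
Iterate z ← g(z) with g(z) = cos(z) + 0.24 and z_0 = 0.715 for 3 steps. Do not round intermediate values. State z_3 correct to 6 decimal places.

z_1 = g(0.715000) = 0.995093
z_2 = g(0.995093) = 0.784425
z_3 = g(0.784425) = 0.947795

0.947795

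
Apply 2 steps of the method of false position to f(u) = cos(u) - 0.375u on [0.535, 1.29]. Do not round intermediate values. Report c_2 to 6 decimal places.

False-position update: c = (a·f(b) − b·f(a))/(f(b) − f(a)); replace the endpoint whose sign matches f(c).
f(0.535000) = 0.659644, f(1.290000) = -0.206629
step 1: c = 1.109912, f(c) = 0.028523 > 0 → new bracket [1.109912, 1.290000]
step 2: c = 1.131756, f(c) = 0.000662 > 0 → new bracket [1.131756, 1.290000]

1.131756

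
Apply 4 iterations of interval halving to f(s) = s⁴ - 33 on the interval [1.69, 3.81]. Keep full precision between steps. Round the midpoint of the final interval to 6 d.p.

2.418750

f(1.690000) = -24.842693, f(3.810000) = 177.717159 (opposite signs)
step 1: m = 2.750000, f(m) = 24.191406 > 0 → root in [1.690000, 2.750000]
step 2: m = 2.220000, f(m) = -8.710873 < 0 → root in [2.220000, 2.750000]
step 3: m = 2.485000, f(m) = 5.133404 > 0 → root in [2.220000, 2.485000]
step 4: m = 2.352500, f(m) = -2.372008 < 0 → root in [2.352500, 2.485000]
Midpoint of [2.352500, 2.485000] = 2.418750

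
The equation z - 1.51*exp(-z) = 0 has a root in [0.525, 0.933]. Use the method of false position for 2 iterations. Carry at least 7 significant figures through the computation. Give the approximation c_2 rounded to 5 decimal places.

0.72904

f(0.525000) = -0.368249, f(0.933000) = 0.339009
step 1: c = 0.737434, f(c) = 0.015141 > 0 → new bracket [0.525000, 0.737434]
step 2: c = 0.729044, f(c) = 0.000666 > 0 → new bracket [0.525000, 0.729044]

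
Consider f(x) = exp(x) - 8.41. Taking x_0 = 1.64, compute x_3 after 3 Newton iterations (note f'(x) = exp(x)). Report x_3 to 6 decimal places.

2.129468

Newton update: x ← x − f(x)/f'(x).
x_0 = 1.640000: f = -3.254830, f' = 5.155170 → x_1 = 1.640000 - (-3.254830)/(5.155170) = 2.271372
x_1 = 2.271372: f = 1.282692, f' = 9.692692 → x_2 = 2.271372 - (1.282692)/(9.692692) = 2.139036
x_2 = 2.139036: f = 0.081250, f' = 8.491250 → x_3 = 2.139036 - (0.081250)/(8.491250) = 2.129468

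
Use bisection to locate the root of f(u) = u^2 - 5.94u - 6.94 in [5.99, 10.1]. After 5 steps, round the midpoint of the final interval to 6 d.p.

6.953281

f(5.990000) = -6.640500, f(10.100000) = 35.076000 (opposite signs)
step 1: m = 8.045000, f(m) = 9.994725 > 0 → root in [5.990000, 8.045000]
step 2: m = 7.017500, f(m) = 0.621356 > 0 → root in [5.990000, 7.017500]
step 3: m = 6.503750, f(m) = -3.273511 < 0 → root in [6.503750, 7.017500]
step 4: m = 6.760625, f(m) = -1.392062 < 0 → root in [6.760625, 7.017500]
step 5: m = 6.889062, f(m) = -0.401849 < 0 → root in [6.889062, 7.017500]
Midpoint of [6.889062, 7.017500] = 6.953281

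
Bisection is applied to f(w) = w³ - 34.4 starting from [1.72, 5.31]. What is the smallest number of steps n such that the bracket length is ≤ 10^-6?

Initial width b − a = 5.31 − 1.72 = 3.590000.
After n steps the width is (b−a)/2^n; need (b−a)/2^n ≤ 10^-6.
So n ≥ log₂(3.590000/10^-6) = log₂(3590000.0000) ≈ 21.7756.
Hence n = 22.

22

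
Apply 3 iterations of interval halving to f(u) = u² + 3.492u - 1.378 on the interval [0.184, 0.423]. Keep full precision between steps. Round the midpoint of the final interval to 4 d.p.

f(0.184000) = -0.701616, f(0.423000) = 0.278045 (opposite signs)
step 1: m = 0.303500, f(m) = -0.226066 < 0 → root in [0.303500, 0.423000]
step 2: m = 0.363250, f(m) = 0.022420 > 0 → root in [0.303500, 0.363250]
step 3: m = 0.333375, f(m) = -0.102716 < 0 → root in [0.333375, 0.363250]
Midpoint of [0.333375, 0.363250] = 0.348312

0.3483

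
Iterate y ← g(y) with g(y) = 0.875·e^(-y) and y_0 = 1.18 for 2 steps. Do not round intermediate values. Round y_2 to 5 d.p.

0.66871

y_1 = g(1.180000) = 0.268869
y_2 = g(0.268869) = 0.668713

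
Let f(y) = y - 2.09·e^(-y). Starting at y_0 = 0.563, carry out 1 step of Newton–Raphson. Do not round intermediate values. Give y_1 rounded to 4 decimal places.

0.8494

f'(y) = 1 + 2.09·e^(-y)
y_0 = 0.563000: f = -0.627251, f' = 2.190251 → y_1 = 0.563000 - (-0.627251)/(2.190251) = 0.849383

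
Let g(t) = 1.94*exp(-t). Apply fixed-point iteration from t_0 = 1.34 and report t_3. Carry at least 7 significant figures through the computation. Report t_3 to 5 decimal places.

0.60373

t_1 = g(1.340000) = 0.507981
t_2 = g(0.507981) = 1.167316
t_3 = g(1.167316) = 0.603730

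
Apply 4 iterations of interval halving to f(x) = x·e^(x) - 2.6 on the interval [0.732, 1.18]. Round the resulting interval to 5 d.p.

f(0.732000) = -1.078000, f(1.180000) = 1.240162 (opposite signs)
step 1: m = 0.956000, f(m) = -0.113185 < 0 → root in [0.956000, 1.180000]
step 2: m = 1.068000, f(m) = 0.507404 > 0 → root in [0.956000, 1.068000]
step 3: m = 1.012000, f(m) = 0.184111 > 0 → root in [0.956000, 1.012000]
step 4: m = 0.984000, f(m) = 0.032333 > 0 → root in [0.956000, 0.984000]

[0.95600, 0.98400]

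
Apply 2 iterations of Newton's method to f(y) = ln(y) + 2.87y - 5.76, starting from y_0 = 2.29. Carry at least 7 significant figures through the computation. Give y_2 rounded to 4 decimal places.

f'(y) = 1/y + 2.87
y_0 = 2.290000: f = 1.640852, f' = 3.306681 → y_1 = 2.290000 - (1.640852)/(3.306681) = 1.793777
y_1 = 1.793777: f = -0.027537, f' = 3.427483 → y_2 = 1.793777 - (-0.027537)/(3.427483) = 1.801811

1.8018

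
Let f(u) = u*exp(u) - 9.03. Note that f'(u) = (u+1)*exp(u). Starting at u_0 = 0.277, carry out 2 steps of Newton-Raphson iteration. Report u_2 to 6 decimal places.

Newton update: u ← u − f(u)/f'(u).
u_0 = 0.277000: f = -8.664591, f' = 1.684575 → u_1 = 0.277000 - (-8.664591)/(1.684575) = 5.420486
u_1 = 5.420486: f = 1215.940365, f' = 1450.959378 → u_2 = 5.420486 - (1215.940365)/(1450.959378) = 4.582461

4.582461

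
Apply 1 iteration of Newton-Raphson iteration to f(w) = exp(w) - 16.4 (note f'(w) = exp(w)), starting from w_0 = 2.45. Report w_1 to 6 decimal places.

w_0 = 2.450000: f = -4.811653, f' = 11.588347 → w_1 = 2.450000 - (-4.811653)/(11.588347) = 2.865215

2.865215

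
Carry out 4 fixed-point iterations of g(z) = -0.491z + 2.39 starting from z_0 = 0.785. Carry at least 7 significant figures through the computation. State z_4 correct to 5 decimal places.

z_1 = g(0.785000) = 2.004565
z_2 = g(2.004565) = 1.405759
z_3 = g(1.405759) = 1.699773
z_4 = g(1.699773) = 1.555412

1.55541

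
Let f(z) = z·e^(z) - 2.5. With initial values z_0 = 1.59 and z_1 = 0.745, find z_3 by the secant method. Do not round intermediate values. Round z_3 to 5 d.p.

Secant update: z_(k+1) = z_k − f(z_k)·(z_k − z_(k-1))/(f(z_k) − f(z_(k-1))).
f(z_0) = 5.296961, f(z_1) = -0.930701
z_2 = 0.745000 - (-0.930701)·(0.745000 - 1.590000)/(-0.930701 - (5.296961)) = 0.871282; f(z_2) = -0.417659
z_3 = 0.871282 - (-0.417659)·(0.871282 - 0.745000)/(-0.417659 - (-0.930701)) = 0.974086; f(z_3) = 0.080107

0.97409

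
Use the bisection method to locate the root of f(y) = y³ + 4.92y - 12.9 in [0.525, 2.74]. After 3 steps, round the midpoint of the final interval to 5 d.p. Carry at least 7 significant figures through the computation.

f(0.525000) = -10.172297, f(2.740000) = 21.151624 (opposite signs)
step 1: m = 1.632500, f(m) = -0.517396 < 0 → root in [1.632500, 2.740000]
step 2: m = 2.186250, f(m) = 8.305945 > 0 → root in [1.632500, 2.186250]
step 3: m = 1.909375, f(m) = 3.455158 > 0 → root in [1.632500, 1.909375]
Midpoint of [1.632500, 1.909375] = 1.770938

1.77094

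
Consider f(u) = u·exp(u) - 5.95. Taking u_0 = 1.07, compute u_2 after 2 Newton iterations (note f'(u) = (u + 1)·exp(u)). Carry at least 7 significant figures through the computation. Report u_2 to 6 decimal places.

1.435753

u_0 = 1.070000: f = -2.830544, f' = 6.034836 → u_1 = 1.070000 - (-2.830544)/(6.034836) = 1.539034
u_1 = 1.539034: f = 1.222033, f' = 11.832120 → u_2 = 1.539034 - (1.222033)/(11.832120) = 1.435753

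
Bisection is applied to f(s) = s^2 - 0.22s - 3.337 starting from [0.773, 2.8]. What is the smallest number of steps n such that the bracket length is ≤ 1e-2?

Initial width b − a = 2.8 − 0.773 = 2.027000.
After n steps the width is (b−a)/2^n; need (b−a)/2^n ≤ 1e-2.
So n ≥ log₂(2.027000/1e-2) = log₂(202.7000) ≈ 7.6632.
Hence n = 8.

8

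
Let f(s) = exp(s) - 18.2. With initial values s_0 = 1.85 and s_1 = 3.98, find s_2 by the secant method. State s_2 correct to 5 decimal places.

Secant update: s_(k+1) = s_k − f(s_k)·(s_k − s_(k-1))/(f(s_k) − f(s_(k-1))).
f(s_0) = -11.840180, f(s_1) = 35.317034
s_2 = 3.980000 - (35.317034)·(3.980000 - 1.850000)/(35.317034 - (-11.840180)) = 2.384798; f(s_2) = -7.343131

2.38480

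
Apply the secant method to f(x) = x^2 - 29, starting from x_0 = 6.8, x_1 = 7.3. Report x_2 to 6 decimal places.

5.577305

f(x_0) = 17.240000, f(x_1) = 24.290000
x_2 = 7.300000 - (24.290000)·(7.300000 - 6.800000)/(24.290000 - (17.240000)) = 5.577305; f(x_2) = 2.106331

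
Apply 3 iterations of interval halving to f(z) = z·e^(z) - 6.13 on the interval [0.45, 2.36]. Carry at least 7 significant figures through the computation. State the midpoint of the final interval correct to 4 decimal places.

1.5244

f(0.450000) = -5.424260, f(2.360000) = 18.864645 (opposite signs)
step 1: m = 1.405000, f(m) = -0.403885 < 0 → root in [1.405000, 2.360000]
step 2: m = 1.882500, f(m) = 6.237854 > 0 → root in [1.405000, 1.882500]
step 3: m = 1.643750, f(m) = 2.375646 > 0 → root in [1.405000, 1.643750]
Midpoint of [1.405000, 1.643750] = 1.524375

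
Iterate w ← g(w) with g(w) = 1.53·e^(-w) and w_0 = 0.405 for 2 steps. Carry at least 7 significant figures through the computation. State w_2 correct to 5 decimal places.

w_1 = g(0.405000) = 1.020475
w_2 = g(1.020475) = 0.551449

0.55145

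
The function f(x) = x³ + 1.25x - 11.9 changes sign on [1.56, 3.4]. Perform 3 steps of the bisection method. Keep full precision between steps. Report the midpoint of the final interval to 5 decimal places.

f(1.560000) = -6.153584, f(3.400000) = 31.654000 (opposite signs)
step 1: m = 2.480000, f(m) = 6.452992 > 0 → root in [1.560000, 2.480000]
step 2: m = 2.020000, f(m) = -1.132592 < 0 → root in [2.020000, 2.480000]
step 3: m = 2.250000, f(m) = 2.303125 > 0 → root in [2.020000, 2.250000]
Midpoint of [2.020000, 2.250000] = 2.135000

2.13500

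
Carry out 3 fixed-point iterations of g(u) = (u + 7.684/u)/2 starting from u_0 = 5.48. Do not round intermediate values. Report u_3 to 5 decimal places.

u_1 = g(5.480000) = 3.441095
u_2 = g(3.441095) = 2.837053
u_3 = g(2.837053) = 2.772749

2.77275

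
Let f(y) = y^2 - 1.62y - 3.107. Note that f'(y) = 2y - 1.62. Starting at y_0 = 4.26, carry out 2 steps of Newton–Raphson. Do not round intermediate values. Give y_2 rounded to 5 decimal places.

2.77393

y_0 = 4.260000: f = 8.139400, f' = 6.900000 → y_1 = 4.260000 - (8.139400)/(6.900000) = 3.080377
y_1 = 3.080377: f = 1.391511, f' = 4.540754 → y_2 = 3.080377 - (1.391511)/(4.540754) = 2.773927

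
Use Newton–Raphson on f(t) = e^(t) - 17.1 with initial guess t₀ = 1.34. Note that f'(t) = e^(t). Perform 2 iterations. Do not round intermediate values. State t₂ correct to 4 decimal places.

3.9558

Newton update: t ← t − f(t)/f'(t).
t_0 = 1.340000: f = -13.280956, f' = 3.819044 → t_1 = 1.340000 - (-13.280956)/(3.819044) = 4.817561
t_1 = 4.817561: f = 106.563100, f' = 123.663100 → t_2 = 4.817561 - (106.563100)/(123.663100) = 3.955840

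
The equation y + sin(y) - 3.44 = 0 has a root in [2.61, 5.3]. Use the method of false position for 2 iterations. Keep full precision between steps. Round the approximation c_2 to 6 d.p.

3.713646

f(2.610000) = -0.323093, f(5.300000) = 1.027733
step 1: c = 3.253399, f(c) = -0.298175 < 0 → new bracket [3.253399, 5.300000]
step 2: c = 3.713646, f(c) = -0.267714 < 0 → new bracket [3.713646, 5.300000]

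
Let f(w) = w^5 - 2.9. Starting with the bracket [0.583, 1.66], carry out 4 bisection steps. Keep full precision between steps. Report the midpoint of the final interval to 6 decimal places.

f(0.583000) = -2.832649, f(1.660000) = 9.704930 (opposite signs)
step 1: m = 1.121500, f(m) = -1.125825 < 0 → root in [1.121500, 1.660000]
step 2: m = 1.390750, f(m) = 2.302898 > 0 → root in [1.121500, 1.390750]
step 3: m = 1.256125, f(m) = 0.227262 > 0 → root in [1.121500, 1.256125]
step 4: m = 1.188813, f(m) = -0.525529 < 0 → root in [1.188813, 1.256125]
Midpoint of [1.188813, 1.256125] = 1.222469

1.222469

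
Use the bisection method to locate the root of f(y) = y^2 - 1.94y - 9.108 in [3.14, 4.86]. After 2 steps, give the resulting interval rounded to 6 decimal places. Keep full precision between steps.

[4.000000, 4.430000]

f(3.140000) = -5.340000, f(4.860000) = 5.083200 (opposite signs)
step 1: m = 4.000000, f(m) = -0.868000 < 0 → root in [4.000000, 4.860000]
step 2: m = 4.430000, f(m) = 1.922700 > 0 → root in [4.000000, 4.430000]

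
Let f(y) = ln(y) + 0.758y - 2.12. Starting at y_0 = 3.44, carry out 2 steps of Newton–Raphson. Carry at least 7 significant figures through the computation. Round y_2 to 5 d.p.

f'(y) = 1/y + 0.758
y_0 = 3.440000: f = 1.722991, f' = 1.048698 → y_1 = 3.440000 - (1.722991)/(1.048698) = 1.797018
y_1 = 1.797018: f = -0.171732, f' = 1.314477 → y_2 = 1.797018 - (-0.171732)/(1.314477) = 1.927664

1.92766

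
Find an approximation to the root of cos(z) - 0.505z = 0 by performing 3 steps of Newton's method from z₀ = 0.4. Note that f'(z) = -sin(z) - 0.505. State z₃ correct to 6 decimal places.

Newton update: z ← z − f(z)/f'(z).
z_0 = 0.400000: f = 0.719061, f' = -0.894418 → z_1 = 0.400000 - (0.719061)/(-0.894418) = 1.203943
z_1 = 1.203943: f = -0.249311, f' = -1.438460 → z_2 = 1.203943 - (-0.249311)/(-1.438460) = 1.030625
z_2 = 1.030625: f = -0.006182, f' = -1.362621 → z_3 = 1.030625 - (-0.006182)/(-1.362621) = 1.026088

1.026088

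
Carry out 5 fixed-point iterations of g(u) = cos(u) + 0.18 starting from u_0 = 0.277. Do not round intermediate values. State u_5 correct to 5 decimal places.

u_1 = g(0.277000) = 1.141880
u_2 = g(1.141880) = 0.595885
u_3 = g(0.595885) = 1.007652
u_4 = g(1.007652) = 0.713848
u_5 = g(0.713848) = 0.935848

0.93585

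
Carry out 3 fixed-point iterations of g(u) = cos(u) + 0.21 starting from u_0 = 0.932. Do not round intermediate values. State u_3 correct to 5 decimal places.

u_1 = g(0.932000) = 0.806230
u_2 = g(0.806230) = 0.902224
u_3 = g(0.902224) = 0.829866

0.82987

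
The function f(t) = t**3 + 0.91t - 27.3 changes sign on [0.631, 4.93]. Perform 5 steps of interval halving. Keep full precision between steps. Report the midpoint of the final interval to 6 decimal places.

2.847672

f(0.631000) = -26.474550, f(4.930000) = 97.009457 (opposite signs)
step 1: m = 2.780500, f(m) = -3.273198 < 0 → root in [2.780500, 4.930000]
step 2: m = 3.855250, f(m) = 33.508675 > 0 → root in [2.780500, 3.855250]
step 3: m = 3.317875, f(m) = 12.243411 > 0 → root in [2.780500, 3.317875]
step 4: m = 3.049187, f(m) = 3.824717 > 0 → root in [2.780500, 3.049187]
step 5: m = 2.914844, f(m) = 0.117936 > 0 → root in [2.780500, 2.914844]
Midpoint of [2.780500, 2.914844] = 2.847672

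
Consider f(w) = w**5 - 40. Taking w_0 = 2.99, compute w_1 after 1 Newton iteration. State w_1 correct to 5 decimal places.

Newton update: w ← w − f(w)/f'(w).
f'(w) = 5w**4
w_0 = 2.990000: f = 198.976910, f' = 399.626940 → w_1 = 2.990000 - (198.976910)/(399.626940) = 2.492093

2.49209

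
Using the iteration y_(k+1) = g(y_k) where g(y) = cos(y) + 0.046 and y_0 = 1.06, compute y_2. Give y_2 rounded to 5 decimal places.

y_1 = g(1.060000) = 0.534872
y_2 = g(0.534872) = 0.906334

0.90633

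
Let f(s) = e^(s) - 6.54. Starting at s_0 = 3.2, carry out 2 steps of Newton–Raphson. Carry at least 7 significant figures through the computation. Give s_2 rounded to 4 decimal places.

f'(s) = e^(s)
s_0 = 3.200000: f = 17.992530, f' = 24.532530 → s_1 = 3.200000 - (17.992530)/(24.532530) = 2.466585
s_1 = 2.466585: f = 5.242140, f' = 11.782140 → s_2 = 2.466585 - (5.242140)/(11.782140) = 2.021662

2.0217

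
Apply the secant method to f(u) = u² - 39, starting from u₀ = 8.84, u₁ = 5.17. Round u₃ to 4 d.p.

6.2641

f(u_0) = 39.145600, f(u_1) = -12.271100
u_2 = 5.170000 - (-12.271100)·(5.170000 - 8.840000)/(-12.271100 - (39.145600)) = 6.045882; f(u_2) = -2.447317
u_3 = 6.045882 - (-2.447317)·(6.045882 - 5.170000)/(-2.447317 - (-12.271100)) = 6.264083; f(u_3) = 0.238730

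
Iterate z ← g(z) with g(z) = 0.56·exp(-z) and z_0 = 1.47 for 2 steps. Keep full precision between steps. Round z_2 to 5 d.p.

0.49234

z_1 = g(1.470000) = 0.128758
z_2 = g(0.128758) = 0.492344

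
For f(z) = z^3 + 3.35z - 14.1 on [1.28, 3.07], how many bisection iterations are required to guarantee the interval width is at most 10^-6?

Initial width b − a = 3.07 − 1.28 = 1.790000.
After n steps the width is (b−a)/2^n; need (b−a)/2^n ≤ 10^-6.
So n ≥ log₂(1.790000/10^-6) = log₂(1790000.0000) ≈ 20.7715.
Hence n = 21.

21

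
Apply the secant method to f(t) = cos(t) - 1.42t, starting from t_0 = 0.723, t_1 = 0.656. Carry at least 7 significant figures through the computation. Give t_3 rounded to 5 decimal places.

f(t_0) = -0.276836, f(t_1) = -0.139082
t_2 = 0.656000 - (-0.139082)·(0.656000 - 0.723000)/(-0.139082 - (-0.276836)) = 0.588354; f(t_2) = -0.003608
t_3 = 0.588354 - (-0.003608)·(0.588354 - 0.656000)/(-0.003608 - (-0.139082)) = 0.586553; f(t_3) = -0.000051

0.58655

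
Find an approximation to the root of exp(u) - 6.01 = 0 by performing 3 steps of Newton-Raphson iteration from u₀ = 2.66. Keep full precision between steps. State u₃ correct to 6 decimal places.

1.794119

f'(u) = exp(u)
u_0 = 2.660000: f = 8.286289, f' = 14.296289 → u_1 = 2.660000 - (8.286289)/(14.296289) = 2.080389
u_1 = 2.080389: f = 1.997582, f' = 8.007582 → u_2 = 2.080389 - (1.997582)/(8.007582) = 1.830928
u_2 = 1.830928: f = 0.229671, f' = 6.239671 → u_3 = 1.830928 - (0.229671)/(6.239671) = 1.794119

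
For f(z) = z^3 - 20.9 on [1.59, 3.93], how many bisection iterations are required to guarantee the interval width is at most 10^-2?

8

Initial width b − a = 3.93 − 1.59 = 2.340000.
After n steps the width is (b−a)/2^n; need (b−a)/2^n ≤ 10^-2.
So n ≥ log₂(2.340000/10^-2) = log₂(234.0000) ≈ 7.8704.
Hence n = 8.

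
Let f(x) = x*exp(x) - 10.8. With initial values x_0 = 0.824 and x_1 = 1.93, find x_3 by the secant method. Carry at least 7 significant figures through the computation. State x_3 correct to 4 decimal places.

1.7850

Secant update: x_(k+1) = x_k − f(x_k)·(x_k − x_(k-1))/(f(x_k) − f(x_(k-1))).
f(x_0) = -8.921610, f(x_1) = 2.496755
x_2 = 1.930000 - (2.496755)·(1.930000 - 0.824000)/(2.496755 - (-8.921610)) = 1.688161; f(x_2) = -1.667860
x_3 = 1.688161 - (-1.667860)·(1.688161 - 1.930000)/(-1.667860 - (2.496755)) = 1.785013; f(x_3) = -0.161929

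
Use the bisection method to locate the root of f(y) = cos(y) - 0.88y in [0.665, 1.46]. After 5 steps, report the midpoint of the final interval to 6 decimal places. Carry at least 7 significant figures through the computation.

0.801641

f(0.665000) = 0.201717, f(1.460000) = -1.174230 (opposite signs)
step 1: m = 1.062500, f(m) = -0.448310 < 0 → root in [0.665000, 1.062500]
step 2: m = 0.863750, f(m) = -0.110509 < 0 → root in [0.665000, 0.863750]
step 3: m = 0.764375, f(m) = 0.049165 > 0 → root in [0.764375, 0.863750]
step 4: m = 0.814063, f(m) = -0.029825 < 0 → root in [0.764375, 0.814063]
step 5: m = 0.789219, f(m) = 0.009888 > 0 → root in [0.789219, 0.814063]
Midpoint of [0.789219, 0.814063] = 0.801641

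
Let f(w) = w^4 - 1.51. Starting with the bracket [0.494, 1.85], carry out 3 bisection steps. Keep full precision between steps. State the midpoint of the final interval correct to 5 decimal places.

1.08725

f(0.494000) = -1.450446, f(1.850000) = 10.203506 (opposite signs)
step 1: m = 1.172000, f(m) = 0.376733 > 0 → root in [0.494000, 1.172000]
step 2: m = 0.833000, f(m) = -1.028518 < 0 → root in [0.833000, 1.172000]
step 3: m = 1.002500, f(m) = -0.499962 < 0 → root in [1.002500, 1.172000]
Midpoint of [1.002500, 1.172000] = 1.087250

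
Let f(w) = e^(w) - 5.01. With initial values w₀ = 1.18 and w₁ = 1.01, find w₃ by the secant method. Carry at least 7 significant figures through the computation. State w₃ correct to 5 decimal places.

1.56171

Secant update: w_(k+1) = w_k − f(w_k)·(w_k − w_(k-1))/(f(w_k) − f(w_(k-1))).
f(w_0) = -1.755626, f(w_1) = -2.264399
w_2 = 1.010000 - (-2.264399)·(1.010000 - 1.180000)/(-2.264399 - (-1.755626)) = 1.766620; f(w_2) = 0.841042
w_3 = 1.766620 - (0.841042)·(1.766620 - 1.010000)/(0.841042 - (-2.264399)) = 1.561706; f(w_3) = -0.243055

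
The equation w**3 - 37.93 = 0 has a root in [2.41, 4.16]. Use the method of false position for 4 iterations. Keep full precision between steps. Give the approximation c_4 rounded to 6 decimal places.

f(2.410000) = -23.932479, f(4.160000) = 34.061296
step 1: c = 3.132178, f(c) = -7.201641 < 0 → new bracket [3.132178, 4.160000]
step 2: c = 3.311564, f(c) = -1.613865 < 0 → new bracket [3.311564, 4.160000]
step 3: c = 3.349946, f(c) = -0.336451 < 0 → new bracket [3.349946, 4.160000]
step 4: c = 3.357869, f(c) = -0.069071 < 0 → new bracket [3.357869, 4.160000]

3.357869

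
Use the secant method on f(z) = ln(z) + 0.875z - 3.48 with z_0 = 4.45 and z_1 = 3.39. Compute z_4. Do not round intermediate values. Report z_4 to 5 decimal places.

f(z_0) = 1.906654, f(z_1) = 0.707080
z_2 = 3.390000 - (0.707080)·(3.390000 - 4.450000)/(0.707080 - (1.906654)) = 2.765191; f(z_2) = -0.043348
z_3 = 2.765191 - (-0.043348)·(2.765191 - 3.390000)/(-0.043348 - (0.707080)) = 2.801283; f(z_3) = 0.001200
z_4 = 2.801283 - (0.001200)·(2.801283 - 2.765191)/(0.001200 - (-0.043348)) = 2.800311; f(z_4) = 0.000002

2.80031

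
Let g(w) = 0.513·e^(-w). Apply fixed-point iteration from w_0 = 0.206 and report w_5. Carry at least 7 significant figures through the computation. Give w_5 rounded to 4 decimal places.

0.3594

w_1 = g(0.206000) = 0.417496
w_2 = g(0.417496) = 0.337910
w_3 = g(0.337910) = 0.365902
w_4 = g(0.365902) = 0.355802
w_5 = g(0.355802) = 0.359414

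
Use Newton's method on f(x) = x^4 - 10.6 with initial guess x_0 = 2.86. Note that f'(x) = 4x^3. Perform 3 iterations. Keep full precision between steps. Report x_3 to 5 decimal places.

1.81504

x_0 = 2.860000: f = 56.305856, f' = 93.574624 → x_1 = 2.860000 - (56.305856)/(93.574624) = 2.258279
x_1 = 2.258279: f = 15.408186, f' = 46.067276 → x_2 = 2.258279 - (15.408186)/(46.067276) = 1.923807
x_2 = 1.923807: f = 3.097653, f' = 28.480304 → x_3 = 1.923807 - (3.097653)/(28.480304) = 1.815042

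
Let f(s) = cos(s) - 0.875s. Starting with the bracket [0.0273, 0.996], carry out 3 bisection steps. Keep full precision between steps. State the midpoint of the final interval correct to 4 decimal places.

0.8144

f(0.027300) = 0.975740, f(0.996000) = -0.327836 (opposite signs)
step 1: m = 0.511650, f(m) = 0.424244 > 0 → root in [0.511650, 0.996000]
step 2: m = 0.753825, f(m) = 0.069479 > 0 → root in [0.753825, 0.996000]
step 3: m = 0.874912, f(m) = -0.124484 < 0 → root in [0.753825, 0.874912]
Midpoint of [0.753825, 0.874912] = 0.814369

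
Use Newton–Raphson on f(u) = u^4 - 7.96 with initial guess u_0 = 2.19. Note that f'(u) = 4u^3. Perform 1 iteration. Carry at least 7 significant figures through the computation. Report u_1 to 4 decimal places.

1.8320

u_0 = 2.190000: f = 15.042575, f' = 42.013836 → u_1 = 2.190000 - (15.042575)/(42.013836) = 1.831961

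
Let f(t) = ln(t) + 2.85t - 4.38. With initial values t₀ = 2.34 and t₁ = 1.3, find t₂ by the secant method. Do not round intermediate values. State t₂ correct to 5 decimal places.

f(t_0) = 3.139151, f(t_1) = -0.412636
t_2 = 1.300000 - (-0.412636)·(1.300000 - 2.340000)/(-0.412636 - (3.139151)) = 1.420824; f(t_2) = 0.020585

1.42082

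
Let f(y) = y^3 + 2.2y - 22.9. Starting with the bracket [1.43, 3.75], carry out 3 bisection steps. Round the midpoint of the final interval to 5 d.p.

2.44500

f(1.430000) = -16.829793, f(3.750000) = 38.084375 (opposite signs)
step 1: m = 2.590000, f(m) = 0.171979 > 0 → root in [1.430000, 2.590000]
step 2: m = 2.010000, f(m) = -10.357399 < 0 → root in [2.010000, 2.590000]
step 3: m = 2.300000, f(m) = -5.673000 < 0 → root in [2.300000, 2.590000]
Midpoint of [2.300000, 2.590000] = 2.445000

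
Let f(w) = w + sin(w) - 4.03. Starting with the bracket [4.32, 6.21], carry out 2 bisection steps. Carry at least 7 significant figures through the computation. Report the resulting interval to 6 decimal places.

[4.792500, 5.265000]

f(4.320000) = -0.633998, f(6.210000) = 2.106880 (opposite signs)
step 1: m = 5.265000, f(m) = 0.383843 > 0 → root in [4.320000, 5.265000]
step 2: m = 4.792500, f(m) = -0.234293 < 0 → root in [4.792500, 5.265000]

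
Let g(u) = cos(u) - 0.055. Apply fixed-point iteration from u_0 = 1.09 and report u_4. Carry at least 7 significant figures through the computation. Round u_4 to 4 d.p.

u_1 = g(1.090000) = 0.407485
u_2 = g(0.407485) = 0.863120
u_3 = g(0.863120) = 0.595070
u_4 = g(0.595070) = 0.773109

0.7731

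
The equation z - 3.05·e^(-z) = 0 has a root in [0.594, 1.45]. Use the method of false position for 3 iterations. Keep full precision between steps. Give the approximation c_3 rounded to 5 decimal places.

False-position update: c = (a·f(b) − b·f(a))/(f(b) − f(a)); replace the endpoint whose sign matches f(c).
f(0.594000) = -1.089949, f(1.450000) = 0.734561
step 1: c = 1.105368, f(c) = 0.095547 > 0 → new bracket [0.594000, 1.105368]
step 2: c = 1.064154, f(c) = 0.011844 > 0 → new bracket [0.594000, 1.064154]
step 3: c = 1.059100, f(c) = 0.001458 > 0 → new bracket [0.594000, 1.059100]

1.05910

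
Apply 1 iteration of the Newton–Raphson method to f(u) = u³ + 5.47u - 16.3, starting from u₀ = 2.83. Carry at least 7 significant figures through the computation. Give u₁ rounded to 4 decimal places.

f'(u) = 3u² + 5.47
u_0 = 2.830000: f = 21.845287, f' = 29.496700 → u_1 = 2.830000 - (21.845287)/(29.496700) = 2.089399

2.0894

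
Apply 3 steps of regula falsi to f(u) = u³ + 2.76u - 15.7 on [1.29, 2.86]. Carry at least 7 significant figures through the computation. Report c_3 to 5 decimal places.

f(1.290000) = -9.992911, f(2.860000) = 15.587256
step 1: c = 1.903322, f(c) = -3.551796 < 0 → new bracket [1.903322, 2.860000]
step 2: c = 2.080861, f(c) = -0.946739 < 0 → new bracket [2.080861, 2.860000]
step 3: c = 2.125474, f(c) = -0.231563 < 0 → new bracket [2.125474, 2.860000]

2.12547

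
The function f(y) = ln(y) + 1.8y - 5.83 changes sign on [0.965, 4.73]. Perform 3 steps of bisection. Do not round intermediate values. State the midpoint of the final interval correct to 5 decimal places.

f(0.965000) = -4.128627, f(4.730000) = 4.237925 (opposite signs)
step 1: m = 2.847500, f(m) = 0.341941 > 0 → root in [0.965000, 2.847500]
step 2: m = 1.906250, f(m) = -1.753612 < 0 → root in [1.906250, 2.847500]
step 3: m = 2.376875, f(m) = -0.685838 < 0 → root in [2.376875, 2.847500]
Midpoint of [2.376875, 2.847500] = 2.612188

2.61219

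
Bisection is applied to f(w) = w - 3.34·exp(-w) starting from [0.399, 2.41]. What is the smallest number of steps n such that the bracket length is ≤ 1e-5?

Initial width b − a = 2.41 − 0.399 = 2.011000.
After n steps the width is (b−a)/2^n; need (b−a)/2^n ≤ 1e-5.
So n ≥ log₂(2.011000/1e-5) = log₂(201100.0000) ≈ 17.6176.
Hence n = 18.

18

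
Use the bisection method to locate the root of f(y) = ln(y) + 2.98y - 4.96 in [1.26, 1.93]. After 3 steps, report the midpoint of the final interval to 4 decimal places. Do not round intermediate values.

f(1.260000) = -0.974088, f(1.930000) = 1.448920 (opposite signs)
step 1: m = 1.595000, f(m) = 0.259974 > 0 → root in [1.260000, 1.595000]
step 2: m = 1.427500, f(m) = -0.350125 < 0 → root in [1.427500, 1.595000]
step 3: m = 1.511250, f(m) = -0.043538 < 0 → root in [1.511250, 1.595000]
Midpoint of [1.511250, 1.595000] = 1.553125

1.5531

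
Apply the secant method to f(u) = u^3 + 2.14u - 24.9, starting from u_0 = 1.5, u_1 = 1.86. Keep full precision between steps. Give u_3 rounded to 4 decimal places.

2.5193

f(u_0) = -18.315000, f(u_1) = -14.484744
u_2 = 1.860000 - (-14.484744)·(1.860000 - 1.500000)/(-14.484744 - (-18.315000)) = 3.221399; f(u_2) = 15.423587
u_3 = 3.221399 - (15.423587)·(3.221399 - 1.860000)/(15.423587 - (-14.484744)) = 2.519332; f(u_3) = -3.518344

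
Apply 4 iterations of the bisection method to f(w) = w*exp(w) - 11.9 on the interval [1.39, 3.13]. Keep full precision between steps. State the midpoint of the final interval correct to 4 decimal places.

f(1.390000) = -6.319358, f(3.130000) = 59.695556 (opposite signs)
step 1: m = 2.260000, f(m) = 9.757782 > 0 → root in [1.390000, 2.260000]
step 2: m = 1.825000, f(m) = -0.579899 < 0 → root in [1.825000, 2.260000]
step 3: m = 2.042500, f(m) = 3.847389 > 0 → root in [1.825000, 2.042500]
step 4: m = 1.933750, f(m) = 1.472644 > 0 → root in [1.825000, 1.933750]
Midpoint of [1.825000, 1.933750] = 1.879375

1.8794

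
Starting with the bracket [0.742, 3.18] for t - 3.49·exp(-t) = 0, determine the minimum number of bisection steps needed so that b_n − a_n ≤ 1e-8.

28

Initial width b − a = 3.18 − 0.742 = 2.438000.
After n steps the width is (b−a)/2^n; need (b−a)/2^n ≤ 1e-8.
So n ≥ log₂(2.438000/1e-8) = log₂(243800000.0000) ≈ 27.8611.
Hence n = 28.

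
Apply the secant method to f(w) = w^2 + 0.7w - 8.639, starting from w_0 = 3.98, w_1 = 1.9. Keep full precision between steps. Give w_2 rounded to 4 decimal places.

Secant update: w_(k+1) = w_k − f(w_k)·(w_k − w_(k-1))/(f(w_k) − f(w_(k-1))).
f(w_0) = 9.987400, f(w_1) = -3.699000
w_2 = 1.900000 - (-3.699000)·(1.900000 - 3.980000)/(-3.699000 - (9.987400)) = 2.462158; f(w_2) = -0.853267

2.4622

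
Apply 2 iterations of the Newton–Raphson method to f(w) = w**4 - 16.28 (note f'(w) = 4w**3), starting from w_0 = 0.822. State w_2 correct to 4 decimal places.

5.9664

w_0 = 0.822000: f = -15.823451, f' = 2.221649 → w_1 = 0.822000 - (-15.823451)/(2.221649) = 7.944390
w_1 = 7.944390: f = 3967.013249, f' = 2005.587903 → w_2 = 7.944390 - (3967.013249)/(2005.587903) = 5.966410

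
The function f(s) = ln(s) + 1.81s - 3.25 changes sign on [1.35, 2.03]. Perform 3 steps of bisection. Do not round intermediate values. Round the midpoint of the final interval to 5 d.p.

1.56250

f(1.350000) = -0.506395, f(2.030000) = 1.132336 (opposite signs)
step 1: m = 1.690000, f(m) = 0.333629 > 0 → root in [1.350000, 1.690000]
step 2: m = 1.520000, f(m) = -0.080090 < 0 → root in [1.520000, 1.690000]
step 3: m = 1.605000, f(m) = 0.128174 > 0 → root in [1.520000, 1.605000]
Midpoint of [1.520000, 1.605000] = 1.562500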